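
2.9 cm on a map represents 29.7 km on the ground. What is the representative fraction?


ground = 29.7 km = 2970000 cm; RF denominator = ground / map = 2970000 / 2.9 ≈ 1024138; RF = 1:1024138

1:1024138


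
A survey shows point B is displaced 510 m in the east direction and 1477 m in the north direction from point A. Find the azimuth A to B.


az = atan2(510, 1477) = 19.0 deg
adjusted to 0-360: 19.0 degrees

19.0 degrees


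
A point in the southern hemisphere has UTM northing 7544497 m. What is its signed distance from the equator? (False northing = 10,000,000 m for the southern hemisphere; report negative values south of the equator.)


For southern: actual = 7544497 - 10000000 = -2455503 m

-2455503 m


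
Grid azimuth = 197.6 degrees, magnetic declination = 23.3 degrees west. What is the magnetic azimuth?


magnetic azimuth = grid azimuth - declination (east +ve)
mag_az = 197.6 - -23.3 = 220.9 degrees

220.9 degrees


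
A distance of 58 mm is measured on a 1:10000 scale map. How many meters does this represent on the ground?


ground = 58 mm * 10000 / 1000 = 580.0 m

580.0 m


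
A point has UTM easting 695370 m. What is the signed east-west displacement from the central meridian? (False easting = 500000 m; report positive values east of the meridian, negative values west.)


displacement = 695370 - 500000 = 195370 m

195370 m


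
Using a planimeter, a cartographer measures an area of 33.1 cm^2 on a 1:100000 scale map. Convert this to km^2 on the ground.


ground_area = 33.1 * (100000/100)^2 = 33100000.0 m^2 = 33.1 km^2

33.1 km^2


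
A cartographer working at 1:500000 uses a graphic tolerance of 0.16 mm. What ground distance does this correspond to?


ground = 0.16 mm * 500000 / 1000 = 80.0 m

80.0 m


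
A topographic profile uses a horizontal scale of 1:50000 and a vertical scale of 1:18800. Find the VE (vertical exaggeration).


VE = horizontal_scale / vertical_scale = 50000 / 18800 ≈ 2.7

2.7x


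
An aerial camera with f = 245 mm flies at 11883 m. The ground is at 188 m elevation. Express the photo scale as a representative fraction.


scale = f / (H - h) = 245 mm / 11695 m = 245 / 11695000 = 1:47735

1:47735


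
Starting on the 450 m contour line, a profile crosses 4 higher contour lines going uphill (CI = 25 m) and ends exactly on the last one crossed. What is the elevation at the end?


elevation = 450 + 4 * 25 = 550 m

550 m


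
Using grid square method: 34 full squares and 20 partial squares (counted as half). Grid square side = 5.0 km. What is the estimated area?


effective squares = 34 + 20 * 0.5 = 44.0
area = 44.0 * 25.0 = 1100.0 km^2

1100.0 km^2


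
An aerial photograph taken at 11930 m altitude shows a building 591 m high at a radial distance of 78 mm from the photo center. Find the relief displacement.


d = h * r / H = 591 * 78 / 11930 = 3.86 mm

3.86 mm


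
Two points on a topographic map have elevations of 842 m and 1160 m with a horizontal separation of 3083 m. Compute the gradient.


gradient = (1160 - 842) / 3083 = 318 / 3083 = 0.1031

0.1031


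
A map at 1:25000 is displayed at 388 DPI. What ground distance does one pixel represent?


pixel_cm = 2.54 / 388 ≈ 0.006546 cm
ground = pixel_cm * 25000 / 100 = 2.54 * 25000 / (388 * 100) = 63500 / 38800 ≈ 1.64 m

1.64 m


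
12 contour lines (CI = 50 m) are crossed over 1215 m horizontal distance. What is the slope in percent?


elevation change = 12 * 50 = 600 m
slope = 600 / 1215 * 100 = 49.4%

49.4%


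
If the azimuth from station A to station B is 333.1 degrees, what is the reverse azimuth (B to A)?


back azimuth = (333.1 + 180) mod 360 = 153.1 degrees

153.1 degrees


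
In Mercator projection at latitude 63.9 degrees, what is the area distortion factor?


area_distortion = 1/cos^2(63.9) = 5.167

5.167


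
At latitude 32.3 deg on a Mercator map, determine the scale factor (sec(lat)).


SF = 1 / cos(32.3) = 1 / 0.845262 = 1.183

1.183


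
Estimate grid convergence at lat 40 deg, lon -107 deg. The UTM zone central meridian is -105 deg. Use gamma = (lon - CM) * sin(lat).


gamma = (-107 - -105) * sin(40) = -2 * 0.642788 = -1.286 degrees

-1.286 degrees


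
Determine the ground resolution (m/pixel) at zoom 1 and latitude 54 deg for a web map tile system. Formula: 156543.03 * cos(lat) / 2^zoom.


res = 156543.03 * cos(54) / 2^1 = 156543.03 * 0.58778525 / 2 = 46006.84 m/pixel

46006.84 m/pixel


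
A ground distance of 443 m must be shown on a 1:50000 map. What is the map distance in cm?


map_cm = 443 * 100 / 50000 = 0.886 cm ≈ 0.89 cm

0.89 cm


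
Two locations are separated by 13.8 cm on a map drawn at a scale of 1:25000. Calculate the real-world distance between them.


ground = 13.8 cm * 25000 / 100 = 3450.0 m = 3.45 km

3.45 km


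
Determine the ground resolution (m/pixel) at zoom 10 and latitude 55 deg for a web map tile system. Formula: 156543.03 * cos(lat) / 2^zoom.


res = 156543.03 * cos(55) / 2^10 = 156543.03 * 0.57357644 / 1024 = 87.68 m/pixel

87.68 m/pixel


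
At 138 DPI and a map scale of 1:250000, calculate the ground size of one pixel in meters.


pixel_cm = 2.54 / 138 ≈ 0.018406 cm
ground = pixel_cm * 250000 / 100 = 2.54 * 250000 / (138 * 100) = 635000 / 13800 ≈ 46.01 m

46.01 m


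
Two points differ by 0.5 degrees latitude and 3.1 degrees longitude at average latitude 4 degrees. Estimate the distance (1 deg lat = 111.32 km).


dlat_km = 0.5 * 111.32 = 55.66
dlon_km = 3.1 * 111.32 * cos(4) ≈ 344.251
dist = sqrt(55.66^2 + 344.251^2) ≈ 348.7 km

348.7 km


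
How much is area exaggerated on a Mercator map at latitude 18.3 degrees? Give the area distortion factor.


area_distortion = 1/cos^2(18.3) = 1.109

1.109


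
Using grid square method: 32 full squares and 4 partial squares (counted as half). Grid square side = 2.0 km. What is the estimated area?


effective squares = 32 + 4 * 0.5 = 34.0
area = 34.0 * 4.0 = 136.0 km^2

136.0 km^2


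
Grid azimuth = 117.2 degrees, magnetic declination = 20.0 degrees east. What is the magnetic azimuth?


magnetic azimuth = grid azimuth - declination (east +ve)
mag_az = 117.2 - 20.0 = 97.2 degrees

97.2 degrees


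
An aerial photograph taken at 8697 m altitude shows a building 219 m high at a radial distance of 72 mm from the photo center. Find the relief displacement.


d = h * r / H = 219 * 72 / 8697 = 1.81 mm

1.81 mm


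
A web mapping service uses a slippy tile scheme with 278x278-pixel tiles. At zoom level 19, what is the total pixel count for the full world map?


tiles per axis = 2^19 = 524288
total tiles = 524288^2 = 274877906944
pixels per axis = 524288 * 278 = 145752064
total pixels = 145752064^2 = 21243664160260096

21243664160260096 pixels


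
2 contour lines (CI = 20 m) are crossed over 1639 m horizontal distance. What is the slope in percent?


elevation change = 2 * 20 = 40 m
slope = 40 / 1639 * 100 = 2.4%

2.4%


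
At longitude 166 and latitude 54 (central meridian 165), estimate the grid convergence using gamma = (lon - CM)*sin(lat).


gamma = (166 - 165) * sin(54) = 1 * 0.809017 = 0.809 degrees

0.809 degrees


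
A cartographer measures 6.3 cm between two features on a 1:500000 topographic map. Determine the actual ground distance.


ground = 6.3 cm * 500000 / 100 = 31500.0 m = 31.5 km

31.5 km


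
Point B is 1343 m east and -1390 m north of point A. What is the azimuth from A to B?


az = atan2(1343, -1390) = 136.0 deg
adjusted to 0-360: 136.0 degrees

136.0 degrees


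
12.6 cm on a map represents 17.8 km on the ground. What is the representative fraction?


ground = 17.8 km = 1780000 cm; RF denominator = ground / map = 1780000 / 12.6 ≈ 141270; RF = 1:141270

1:141270


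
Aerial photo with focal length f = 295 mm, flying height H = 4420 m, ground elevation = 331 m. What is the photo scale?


scale = f / (H - h) = 295 mm / 4089 m = 295 / 4089000 = 1:13861

1:13861


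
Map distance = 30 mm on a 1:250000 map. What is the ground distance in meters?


ground = 30 mm * 250000 / 1000 = 7500.0 m

7500.0 m


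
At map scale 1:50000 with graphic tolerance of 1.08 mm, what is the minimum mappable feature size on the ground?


ground = 1.08 mm * 50000 / 1000 = 54.0 m

54.0 m


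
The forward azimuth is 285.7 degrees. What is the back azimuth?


back azimuth = (285.7 + 180) mod 360 = 105.7 degrees

105.7 degrees


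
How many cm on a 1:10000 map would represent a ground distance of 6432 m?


map_cm = 6432 * 100 / 10000 = 64.32 cm

64.32 cm


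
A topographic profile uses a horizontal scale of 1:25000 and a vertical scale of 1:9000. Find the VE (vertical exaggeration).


VE = horizontal_scale / vertical_scale = 25000 / 9000 ≈ 2.8

2.8x


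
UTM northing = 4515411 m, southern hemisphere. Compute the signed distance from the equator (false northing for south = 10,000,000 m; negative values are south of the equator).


For southern: actual = 4515411 - 10000000 = -5484589 m

-5484589 m


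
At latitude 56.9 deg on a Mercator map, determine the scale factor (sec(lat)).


SF = 1 / cos(56.9) = 1 / 0.546102 = 1.831

1.831


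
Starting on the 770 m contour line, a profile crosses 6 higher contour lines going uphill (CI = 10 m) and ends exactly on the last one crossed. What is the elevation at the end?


elevation = 770 + 6 * 10 = 830 m

830 m


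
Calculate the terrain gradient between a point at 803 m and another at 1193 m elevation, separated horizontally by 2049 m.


gradient = (1193 - 803) / 2049 = 390 / 2049 = 0.1903

0.1903


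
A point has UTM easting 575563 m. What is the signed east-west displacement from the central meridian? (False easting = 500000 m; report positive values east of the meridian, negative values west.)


displacement = 575563 - 500000 = 75563 m

75563 m


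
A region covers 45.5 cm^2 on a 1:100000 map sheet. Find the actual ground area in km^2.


ground_area = 45.5 * (100000/100)^2 = 45500000.0 m^2 = 45.5 km^2

45.5 km^2


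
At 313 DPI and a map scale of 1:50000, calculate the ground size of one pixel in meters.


pixel_cm = 2.54 / 313 ≈ 0.008115 cm
ground = pixel_cm * 50000 / 100 = 2.54 * 50000 / (313 * 100) = 127000 / 31300 ≈ 4.06 m

4.06 m


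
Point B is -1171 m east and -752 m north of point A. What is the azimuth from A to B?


az = atan2(-1171, -752) = -122.7 deg
adjusted to 0-360: 237.3 degrees

237.3 degrees


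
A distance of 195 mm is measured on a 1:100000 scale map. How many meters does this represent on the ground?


ground = 195 mm * 100000 / 1000 = 19500.0 m

19500.0 m


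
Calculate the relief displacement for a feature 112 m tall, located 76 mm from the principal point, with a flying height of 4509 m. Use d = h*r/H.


d = h * r / H = 112 * 76 / 4509 = 1.89 mm

1.89 mm


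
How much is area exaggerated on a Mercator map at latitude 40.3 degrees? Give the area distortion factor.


area_distortion = 1/cos^2(40.3) = 1.719

1.719


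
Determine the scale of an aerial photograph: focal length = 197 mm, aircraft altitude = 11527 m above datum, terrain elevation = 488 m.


scale = f / (H - h) = 197 mm / 11039 m = 197 / 11039000 = 1:56036

1:56036


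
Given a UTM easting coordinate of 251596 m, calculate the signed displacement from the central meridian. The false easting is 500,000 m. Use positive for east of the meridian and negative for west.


displacement = 251596 - 500000 = -248404 m

-248404 m


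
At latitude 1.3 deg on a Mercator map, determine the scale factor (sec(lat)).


SF = 1 / cos(1.3) = 1 / 0.999743 = 1.0

1.0


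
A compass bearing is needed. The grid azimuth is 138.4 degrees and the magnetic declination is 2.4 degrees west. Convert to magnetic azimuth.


magnetic azimuth = grid azimuth - declination (east +ve)
mag_az = 138.4 - -2.4 = 140.8 degrees

140.8 degrees


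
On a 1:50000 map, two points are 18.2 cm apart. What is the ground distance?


ground = 18.2 cm * 50000 / 100 = 9100.0 m = 9.1 km

9.1 km


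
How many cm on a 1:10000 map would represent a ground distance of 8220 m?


map_cm = 8220 * 100 / 10000 = 82.2 cm

82.2 cm


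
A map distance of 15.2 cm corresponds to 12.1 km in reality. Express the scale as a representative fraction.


ground = 12.1 km = 1210000 cm; RF denominator = ground / map = 1210000 / 15.2 ≈ 79605; RF = 1:79605

1:79605


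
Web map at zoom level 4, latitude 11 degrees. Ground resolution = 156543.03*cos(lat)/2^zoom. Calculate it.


res = 156543.03 * cos(11) / 2^4 = 156543.03 * 0.98162718 / 16 = 9604.18 m/pixel

9604.18 m/pixel


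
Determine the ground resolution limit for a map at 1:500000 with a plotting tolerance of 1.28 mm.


ground = 1.28 mm * 500000 / 1000 = 640.0 m

640.0 m


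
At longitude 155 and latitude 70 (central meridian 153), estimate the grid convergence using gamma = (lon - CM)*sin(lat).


gamma = (155 - 153) * sin(70) = 2 * 0.939693 = 1.879 degrees

1.879 degrees


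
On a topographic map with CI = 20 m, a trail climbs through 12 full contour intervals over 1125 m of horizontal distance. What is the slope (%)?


elevation change = 12 * 20 = 240 m
slope = 240 / 1125 * 100 = 21.3%

21.3%


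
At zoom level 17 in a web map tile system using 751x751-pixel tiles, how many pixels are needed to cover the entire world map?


tiles per axis = 2^17 = 131072
total tiles = 131072^2 = 17179869184
pixels per axis = 131072 * 751 = 98435072
total pixels = 98435072^2 = 9689463399645184

9689463399645184 pixels


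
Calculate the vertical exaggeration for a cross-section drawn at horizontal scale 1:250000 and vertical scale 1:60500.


VE = horizontal_scale / vertical_scale = 250000 / 60500 ≈ 4.1

4.1x


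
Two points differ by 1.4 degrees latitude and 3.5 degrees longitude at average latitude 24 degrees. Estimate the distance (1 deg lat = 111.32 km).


dlat_km = 1.4 * 111.32 = 155.848
dlon_km = 3.5 * 111.32 * cos(24) ≈ 355.936
dist = sqrt(155.848^2 + 355.936^2) ≈ 388.6 km

388.6 km


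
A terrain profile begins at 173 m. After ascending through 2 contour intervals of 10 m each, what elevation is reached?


elevation = 173 + 2 * 10 = 193 m

193 m


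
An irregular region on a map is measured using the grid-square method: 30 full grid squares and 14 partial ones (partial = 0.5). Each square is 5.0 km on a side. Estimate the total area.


effective squares = 30 + 14 * 0.5 = 37.0
area = 37.0 * 25.0 = 925.0 km^2

925.0 km^2


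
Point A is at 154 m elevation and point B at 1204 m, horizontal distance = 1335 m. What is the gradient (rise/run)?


gradient = (1204 - 154) / 1335 = 1050 / 1335 = 0.7865

0.7865


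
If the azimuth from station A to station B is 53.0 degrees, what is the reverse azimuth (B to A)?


back azimuth = (53.0 + 180) mod 360 = 233.0 degrees

233.0 degrees


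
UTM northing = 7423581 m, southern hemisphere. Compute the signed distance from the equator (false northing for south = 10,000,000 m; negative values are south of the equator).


For southern: actual = 7423581 - 10000000 = -2576419 m

-2576419 m


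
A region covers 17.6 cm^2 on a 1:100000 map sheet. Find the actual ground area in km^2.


ground_area = 17.6 * (100000/100)^2 = 17600000.0 m^2 = 17.6 km^2

17.6 km^2


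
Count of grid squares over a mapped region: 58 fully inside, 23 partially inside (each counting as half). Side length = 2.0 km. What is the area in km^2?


effective squares = 58 + 23 * 0.5 = 69.5
area = 69.5 * 4.0 = 278.0 km^2

278.0 km^2


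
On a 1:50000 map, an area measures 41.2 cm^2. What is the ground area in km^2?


ground_area = 41.2 * (50000/100)^2 = 10300000.0 m^2 = 10.3 km^2

10.3 km^2


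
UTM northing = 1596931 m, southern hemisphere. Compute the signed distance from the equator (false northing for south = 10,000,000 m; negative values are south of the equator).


For southern: actual = 1596931 - 10000000 = -8403069 m

-8403069 m


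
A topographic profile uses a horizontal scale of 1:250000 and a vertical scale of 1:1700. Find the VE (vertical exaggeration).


VE = horizontal_scale / vertical_scale = 250000 / 1700 ≈ 147.1

147.1x


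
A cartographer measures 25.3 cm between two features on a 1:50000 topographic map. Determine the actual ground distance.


ground = 25.3 cm * 50000 / 100 = 12650.0 m = 12.65 km

12.65 km


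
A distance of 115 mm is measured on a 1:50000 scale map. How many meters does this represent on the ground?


ground = 115 mm * 50000 / 1000 = 5750.0 m

5750.0 m


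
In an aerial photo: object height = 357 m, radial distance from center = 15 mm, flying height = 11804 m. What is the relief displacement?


d = h * r / H = 357 * 15 / 11804 = 0.45 mm

0.45 mm


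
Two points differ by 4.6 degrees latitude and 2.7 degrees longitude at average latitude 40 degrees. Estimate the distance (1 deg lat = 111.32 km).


dlat_km = 4.6 * 111.32 = 512.072
dlon_km = 2.7 * 111.32 * cos(40) ≈ 230.245
dist = sqrt(512.072^2 + 230.245^2) ≈ 561.5 km

561.5 km


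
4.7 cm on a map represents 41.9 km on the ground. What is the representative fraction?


ground = 41.9 km = 4190000 cm; RF denominator = ground / map = 4190000 / 4.7 ≈ 891489; RF = 1:891489

1:891489


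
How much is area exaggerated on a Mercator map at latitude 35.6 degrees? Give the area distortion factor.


area_distortion = 1/cos^2(35.6) = 1.513

1.513


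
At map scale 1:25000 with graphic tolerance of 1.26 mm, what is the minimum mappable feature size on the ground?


ground = 1.26 mm * 25000 / 1000 = 31.5 m

31.5 m


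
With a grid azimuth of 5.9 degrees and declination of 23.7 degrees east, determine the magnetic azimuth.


magnetic azimuth = grid azimuth - declination (east +ve)
mag_az = 5.9 - 23.7 = 342.2 degrees

342.2 degrees


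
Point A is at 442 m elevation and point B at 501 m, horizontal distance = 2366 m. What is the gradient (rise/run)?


gradient = (501 - 442) / 2366 = 59 / 2366 = 0.0249

0.0249


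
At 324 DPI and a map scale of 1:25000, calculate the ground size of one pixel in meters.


pixel_cm = 2.54 / 324 ≈ 0.00784 cm
ground = pixel_cm * 25000 / 100 = 2.54 * 25000 / (324 * 100) = 63500 / 32400 ≈ 1.96 m

1.96 m


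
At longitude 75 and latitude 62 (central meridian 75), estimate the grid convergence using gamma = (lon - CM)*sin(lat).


gamma = (75 - 75) * sin(62) = 0 * 0.882948 = 0.0 degrees

0.0 degrees


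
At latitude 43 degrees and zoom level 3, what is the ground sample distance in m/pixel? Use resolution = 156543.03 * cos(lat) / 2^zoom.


res = 156543.03 * cos(43) / 2^3 = 156543.03 * 0.7313537 / 8 = 14311.04 m/pixel

14311.04 m/pixel


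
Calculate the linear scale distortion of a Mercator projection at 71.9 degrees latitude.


SF = 1 / cos(71.9) = 1 / 0.310676 = 3.219

3.219


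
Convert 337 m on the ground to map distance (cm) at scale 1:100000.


map_cm = 337 * 100 / 100000 = 0.337 cm ≈ 0.34 cm

0.34 cm


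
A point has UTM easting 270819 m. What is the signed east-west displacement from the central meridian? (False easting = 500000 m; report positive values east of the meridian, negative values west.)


displacement = 270819 - 500000 = -229181 m

-229181 m


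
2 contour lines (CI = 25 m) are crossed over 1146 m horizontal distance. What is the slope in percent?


elevation change = 2 * 25 = 50 m
slope = 50 / 1146 * 100 = 4.4%

4.4%


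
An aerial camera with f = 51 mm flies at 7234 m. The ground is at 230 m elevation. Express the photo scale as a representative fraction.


scale = f / (H - h) = 51 mm / 7004 m = 51 / 7004000 = 1:137333

1:137333


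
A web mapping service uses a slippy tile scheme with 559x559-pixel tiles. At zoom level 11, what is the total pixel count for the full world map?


tiles per axis = 2^11 = 2048
total tiles = 2048^2 = 4194304
pixels per axis = 2048 * 559 = 1144832
total pixels = 1144832^2 = 1310640308224

1310640308224 pixels


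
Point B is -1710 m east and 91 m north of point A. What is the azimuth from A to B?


az = atan2(-1710, 91) = -87.0 deg
adjusted to 0-360: 273.0 degrees

273.0 degrees


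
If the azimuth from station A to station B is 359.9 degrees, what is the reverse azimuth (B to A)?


back azimuth = (359.9 + 180) mod 360 = 179.9 degrees

179.9 degrees


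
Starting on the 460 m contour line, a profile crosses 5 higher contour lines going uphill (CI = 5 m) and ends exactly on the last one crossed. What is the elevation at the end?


elevation = 460 + 5 * 5 = 485 m

485 m


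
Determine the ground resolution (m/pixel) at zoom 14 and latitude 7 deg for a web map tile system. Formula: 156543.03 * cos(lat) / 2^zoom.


res = 156543.03 * cos(7) / 2^14 = 156543.03 * 0.99254615 / 16384 = 9.48 m/pixel

9.48 m/pixel


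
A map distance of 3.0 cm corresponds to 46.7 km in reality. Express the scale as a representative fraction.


ground = 46.7 km = 4670000 cm; RF denominator = ground / map = 4670000 / 3.0 ≈ 1556667; RF = 1:1556667

1:1556667


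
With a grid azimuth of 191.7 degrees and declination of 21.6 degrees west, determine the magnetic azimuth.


magnetic azimuth = grid azimuth - declination (east +ve)
mag_az = 191.7 - -21.6 = 213.3 degrees

213.3 degrees


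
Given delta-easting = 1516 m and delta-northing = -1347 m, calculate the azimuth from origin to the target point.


az = atan2(1516, -1347) = 131.6 deg
adjusted to 0-360: 131.6 degrees

131.6 degrees


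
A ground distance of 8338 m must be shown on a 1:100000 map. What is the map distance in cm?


map_cm = 8338 * 100 / 100000 = 8.338 cm ≈ 8.34 cm

8.34 cm


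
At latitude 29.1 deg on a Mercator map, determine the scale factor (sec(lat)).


SF = 1 / cos(29.1) = 1 / 0.873772 = 1.144

1.144


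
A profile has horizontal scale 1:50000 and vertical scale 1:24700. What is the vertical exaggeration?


VE = horizontal_scale / vertical_scale = 50000 / 24700 ≈ 2.0

2.0x


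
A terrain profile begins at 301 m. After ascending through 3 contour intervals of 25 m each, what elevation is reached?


elevation = 301 + 3 * 25 = 376 m

376 m


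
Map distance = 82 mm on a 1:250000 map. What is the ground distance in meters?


ground = 82 mm * 250000 / 1000 = 20500.0 m

20500.0 m


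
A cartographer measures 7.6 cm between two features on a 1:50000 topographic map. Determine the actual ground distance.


ground = 7.6 cm * 50000 / 100 = 3800.0 m = 3.8 km

3.8 km


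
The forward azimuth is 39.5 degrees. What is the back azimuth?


back azimuth = (39.5 + 180) mod 360 = 219.5 degrees

219.5 degrees


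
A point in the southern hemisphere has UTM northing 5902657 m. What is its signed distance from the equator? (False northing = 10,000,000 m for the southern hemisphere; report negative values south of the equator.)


For southern: actual = 5902657 - 10000000 = -4097343 m

-4097343 m


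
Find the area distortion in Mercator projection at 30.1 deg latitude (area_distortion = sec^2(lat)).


area_distortion = 1/cos^2(30.1) = 1.336

1.336


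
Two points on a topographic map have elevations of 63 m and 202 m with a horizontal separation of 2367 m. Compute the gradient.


gradient = (202 - 63) / 2367 = 139 / 2367 = 0.0587

0.0587


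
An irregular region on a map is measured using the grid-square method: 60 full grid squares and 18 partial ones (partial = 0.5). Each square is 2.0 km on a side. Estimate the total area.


effective squares = 60 + 18 * 0.5 = 69.0
area = 69.0 * 4.0 = 276.0 km^2

276.0 km^2


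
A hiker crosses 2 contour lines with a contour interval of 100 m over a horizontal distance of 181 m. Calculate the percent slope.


elevation change = 2 * 100 = 200 m
slope = 200 / 181 * 100 = 110.5%

110.5%


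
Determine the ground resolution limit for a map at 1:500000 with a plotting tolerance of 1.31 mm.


ground = 1.31 mm * 500000 / 1000 = 655.0 m

655.0 m


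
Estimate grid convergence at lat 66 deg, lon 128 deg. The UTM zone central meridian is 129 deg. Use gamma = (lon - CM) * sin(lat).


gamma = (128 - 129) * sin(66) = -1 * 0.913545 = -0.914 degrees

-0.914 degrees


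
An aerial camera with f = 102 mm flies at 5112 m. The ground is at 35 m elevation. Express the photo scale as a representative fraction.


scale = f / (H - h) = 102 mm / 5077 m = 102 / 5077000 = 1:49775

1:49775


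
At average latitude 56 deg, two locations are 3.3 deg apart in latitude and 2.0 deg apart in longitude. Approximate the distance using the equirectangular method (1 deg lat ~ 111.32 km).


dlat_km = 3.3 * 111.32 = 367.356
dlon_km = 2.0 * 111.32 * cos(56) ≈ 124.499
dist = sqrt(367.356^2 + 124.499^2) ≈ 387.9 km

387.9 km


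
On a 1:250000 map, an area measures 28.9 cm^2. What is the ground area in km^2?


ground_area = 28.9 * (250000/100)^2 = 180625000.0 m^2 = 180.625 km^2

180.625 km^2


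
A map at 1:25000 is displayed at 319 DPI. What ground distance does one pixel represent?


pixel_cm = 2.54 / 319 ≈ 0.007962 cm
ground = pixel_cm * 25000 / 100 = 2.54 * 25000 / (319 * 100) = 63500 / 31900 ≈ 1.99 m

1.99 m


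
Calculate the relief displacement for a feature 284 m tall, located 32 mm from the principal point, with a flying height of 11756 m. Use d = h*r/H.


d = h * r / H = 284 * 32 / 11756 = 0.77 mm

0.77 mm


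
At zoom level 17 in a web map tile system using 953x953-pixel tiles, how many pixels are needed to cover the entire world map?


tiles per axis = 2^17 = 131072
total tiles = 131072^2 = 17179869184
pixels per axis = 131072 * 953 = 124911616
total pixels = 124911616^2 = 15602911811731456

15602911811731456 pixels


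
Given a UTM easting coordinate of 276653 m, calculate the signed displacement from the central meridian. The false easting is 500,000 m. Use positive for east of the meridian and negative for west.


displacement = 276653 - 500000 = -223347 m

-223347 m


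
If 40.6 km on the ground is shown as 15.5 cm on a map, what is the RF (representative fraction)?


ground = 40.6 km = 4060000 cm; RF denominator = ground / map = 4060000 / 15.5 ≈ 261935; RF = 1:261935

1:261935


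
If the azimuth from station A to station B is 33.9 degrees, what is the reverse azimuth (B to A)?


back azimuth = (33.9 + 180) mod 360 = 213.9 degrees

213.9 degrees


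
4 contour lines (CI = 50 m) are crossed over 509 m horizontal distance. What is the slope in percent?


elevation change = 4 * 50 = 200 m
slope = 200 / 509 * 100 = 39.3%

39.3%


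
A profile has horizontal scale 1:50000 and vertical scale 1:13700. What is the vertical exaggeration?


VE = horizontal_scale / vertical_scale = 50000 / 13700 ≈ 3.6

3.6x


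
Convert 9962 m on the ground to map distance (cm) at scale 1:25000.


map_cm = 9962 * 100 / 25000 = 39.848 cm ≈ 39.85 cm

39.85 cm


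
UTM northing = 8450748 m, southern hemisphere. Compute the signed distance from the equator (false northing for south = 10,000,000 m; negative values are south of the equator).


For southern: actual = 8450748 - 10000000 = -1549252 m

-1549252 m


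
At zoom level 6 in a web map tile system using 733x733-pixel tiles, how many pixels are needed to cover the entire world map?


tiles per axis = 2^6 = 64
total tiles = 64^2 = 4096
pixels per axis = 64 * 733 = 46912
total pixels = 46912^2 = 2200735744

2200735744 pixels


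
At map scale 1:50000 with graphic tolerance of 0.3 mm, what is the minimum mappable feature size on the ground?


ground = 0.3 mm * 50000 / 1000 = 15.0 m

15.0 m


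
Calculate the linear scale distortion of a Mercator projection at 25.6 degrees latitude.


SF = 1 / cos(25.6) = 1 / 0.901833 = 1.109

1.109


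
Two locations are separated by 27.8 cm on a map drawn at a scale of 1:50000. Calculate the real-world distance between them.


ground = 27.8 cm * 50000 / 100 = 13900.0 m = 13.9 km

13.9 km


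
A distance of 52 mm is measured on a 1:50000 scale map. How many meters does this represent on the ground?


ground = 52 mm * 50000 / 1000 = 2600.0 m

2600.0 m


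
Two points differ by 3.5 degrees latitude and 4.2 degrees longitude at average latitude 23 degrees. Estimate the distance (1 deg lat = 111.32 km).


dlat_km = 3.5 * 111.32 = 389.62
dlon_km = 4.2 * 111.32 * cos(23) ≈ 430.377
dist = sqrt(389.62^2 + 430.377^2) ≈ 580.5 km

580.5 km


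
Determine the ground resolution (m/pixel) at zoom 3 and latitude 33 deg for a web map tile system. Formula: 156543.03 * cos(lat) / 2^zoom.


res = 156543.03 * cos(33) / 2^3 = 156543.03 * 0.83867057 / 8 = 16411.0 m/pixel

16411.0 m/pixel


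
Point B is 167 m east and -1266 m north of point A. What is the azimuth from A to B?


az = atan2(167, -1266) = 172.5 deg
adjusted to 0-360: 172.5 degrees

172.5 degrees


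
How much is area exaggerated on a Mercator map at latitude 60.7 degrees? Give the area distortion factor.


area_distortion = 1/cos^2(60.7) = 4.175

4.175


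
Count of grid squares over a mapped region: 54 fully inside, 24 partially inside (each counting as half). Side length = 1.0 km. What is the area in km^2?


effective squares = 54 + 24 * 0.5 = 66.0
area = 66.0 * 1.0 = 66.0 km^2

66.0 km^2


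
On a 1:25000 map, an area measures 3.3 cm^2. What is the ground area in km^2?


ground_area = 3.3 * (25000/100)^2 = 206250.0 m^2 = 0.20625 km^2 ≈ 0.206 km^2

0.206 km^2


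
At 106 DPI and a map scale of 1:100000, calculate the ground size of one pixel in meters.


pixel_cm = 2.54 / 106 ≈ 0.023962 cm
ground = pixel_cm * 100000 / 100 = 2.54 * 100000 / (106 * 100) = 254000 / 10600 ≈ 23.96 m

23.96 m


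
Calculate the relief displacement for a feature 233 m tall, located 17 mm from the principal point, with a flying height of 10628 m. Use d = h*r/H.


d = h * r / H = 233 * 17 / 10628 = 0.37 mm

0.37 mm


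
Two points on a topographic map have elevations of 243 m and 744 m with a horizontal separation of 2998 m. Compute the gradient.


gradient = (744 - 243) / 2998 = 501 / 2998 = 0.1671

0.1671


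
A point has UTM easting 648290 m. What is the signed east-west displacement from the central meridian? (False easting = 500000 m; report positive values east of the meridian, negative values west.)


displacement = 648290 - 500000 = 148290 m

148290 m


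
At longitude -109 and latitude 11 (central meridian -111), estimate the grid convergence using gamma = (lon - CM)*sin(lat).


gamma = (-109 - -111) * sin(11) = 2 * 0.190809 = 0.382 degrees

0.382 degrees


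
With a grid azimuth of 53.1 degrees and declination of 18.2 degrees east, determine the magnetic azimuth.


magnetic azimuth = grid azimuth - declination (east +ve)
mag_az = 53.1 - 18.2 = 34.9 degrees

34.9 degrees


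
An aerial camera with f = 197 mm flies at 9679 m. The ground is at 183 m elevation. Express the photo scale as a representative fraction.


scale = f / (H - h) = 197 mm / 9496 m = 197 / 9496000 = 1:48203

1:48203


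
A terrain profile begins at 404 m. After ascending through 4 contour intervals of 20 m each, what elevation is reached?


elevation = 404 + 4 * 20 = 484 m

484 m


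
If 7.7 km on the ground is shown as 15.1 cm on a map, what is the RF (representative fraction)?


ground = 7.7 km = 770000 cm; RF denominator = ground / map = 770000 / 15.1 ≈ 50993; RF = 1:50993

1:50993


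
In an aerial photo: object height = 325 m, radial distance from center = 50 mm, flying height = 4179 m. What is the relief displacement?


d = h * r / H = 325 * 50 / 4179 = 3.89 mm

3.89 mm


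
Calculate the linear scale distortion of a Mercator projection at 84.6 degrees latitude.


SF = 1 / cos(84.6) = 1 / 0.094108 = 10.626

10.626


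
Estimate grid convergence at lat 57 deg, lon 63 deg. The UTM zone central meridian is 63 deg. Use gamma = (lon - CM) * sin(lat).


gamma = (63 - 63) * sin(57) = 0 * 0.838671 = 0.0 degrees

0.0 degrees


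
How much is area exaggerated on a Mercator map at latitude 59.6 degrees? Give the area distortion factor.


area_distortion = 1/cos^2(59.6) = 3.905

3.905


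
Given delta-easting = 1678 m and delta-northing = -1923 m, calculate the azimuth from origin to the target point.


az = atan2(1678, -1923) = 138.9 deg
adjusted to 0-360: 138.9 degrees

138.9 degrees


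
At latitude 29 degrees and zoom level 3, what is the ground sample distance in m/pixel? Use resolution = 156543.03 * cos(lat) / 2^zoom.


res = 156543.03 * cos(29) / 2^3 = 156543.03 * 0.87461971 / 8 = 17114.45 m/pixel

17114.45 m/pixel


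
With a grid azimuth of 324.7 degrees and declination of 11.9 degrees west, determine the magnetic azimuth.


magnetic azimuth = grid azimuth - declination (east +ve)
mag_az = 324.7 - -11.9 = 336.6 degrees

336.6 degrees


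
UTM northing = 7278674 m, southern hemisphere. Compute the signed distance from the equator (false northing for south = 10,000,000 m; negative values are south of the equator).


For southern: actual = 7278674 - 10000000 = -2721326 m

-2721326 m


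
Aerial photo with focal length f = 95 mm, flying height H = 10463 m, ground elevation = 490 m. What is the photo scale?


scale = f / (H - h) = 95 mm / 9973 m = 95 / 9973000 = 1:104979

1:104979


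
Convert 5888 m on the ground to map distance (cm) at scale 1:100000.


map_cm = 5888 * 100 / 100000 = 5.888 cm ≈ 5.89 cm

5.89 cm


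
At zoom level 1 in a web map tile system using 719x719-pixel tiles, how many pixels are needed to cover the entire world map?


tiles per axis = 2^1 = 2
total tiles = 2^2 = 4
pixels per axis = 2 * 719 = 1438
total pixels = 1438^2 = 2067844

2067844 pixels


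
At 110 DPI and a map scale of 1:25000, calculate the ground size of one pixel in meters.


pixel_cm = 2.54 / 110 ≈ 0.023091 cm
ground = pixel_cm * 25000 / 100 = 2.54 * 25000 / (110 * 100) = 63500 / 11000 ≈ 5.77 m

5.77 m


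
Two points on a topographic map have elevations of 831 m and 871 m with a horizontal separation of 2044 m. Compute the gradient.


gradient = (871 - 831) / 2044 = 40 / 2044 = 0.0196

0.0196


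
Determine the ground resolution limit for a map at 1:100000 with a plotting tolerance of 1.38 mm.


ground = 1.38 mm * 100000 / 1000 = 138.0 m

138.0 m


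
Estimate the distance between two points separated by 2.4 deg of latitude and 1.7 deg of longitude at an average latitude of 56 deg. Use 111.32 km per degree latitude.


dlat_km = 2.4 * 111.32 = 267.168
dlon_km = 1.7 * 111.32 * cos(56) ≈ 105.824
dist = sqrt(267.168^2 + 105.824^2) ≈ 287.4 km

287.4 km


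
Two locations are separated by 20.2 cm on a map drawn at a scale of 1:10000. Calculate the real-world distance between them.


ground = 20.2 cm * 10000 / 100 = 2020.0 m = 2.02 km

2.02 km


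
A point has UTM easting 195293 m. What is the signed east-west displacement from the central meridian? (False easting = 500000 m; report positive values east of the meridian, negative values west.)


displacement = 195293 - 500000 = -304707 m

-304707 m


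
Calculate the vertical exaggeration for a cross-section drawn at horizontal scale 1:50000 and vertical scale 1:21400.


VE = horizontal_scale / vertical_scale = 50000 / 21400 ≈ 2.3

2.3x


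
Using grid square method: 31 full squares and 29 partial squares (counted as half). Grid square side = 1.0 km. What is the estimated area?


effective squares = 31 + 29 * 0.5 = 45.5
area = 45.5 * 1.0 = 45.5 km^2

45.5 km^2


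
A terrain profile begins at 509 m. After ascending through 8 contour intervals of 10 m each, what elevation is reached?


elevation = 509 + 8 * 10 = 589 m

589 m


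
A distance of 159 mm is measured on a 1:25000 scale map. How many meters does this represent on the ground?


ground = 159 mm * 25000 / 1000 = 3975.0 m

3975.0 m


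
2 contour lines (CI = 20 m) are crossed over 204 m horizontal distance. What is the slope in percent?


elevation change = 2 * 20 = 40 m
slope = 40 / 204 * 100 = 19.6%

19.6%


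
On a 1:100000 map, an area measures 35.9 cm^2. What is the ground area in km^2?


ground_area = 35.9 * (100000/100)^2 = 35900000.0 m^2 = 35.9 km^2

35.9 km^2


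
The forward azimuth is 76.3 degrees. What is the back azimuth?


back azimuth = (76.3 + 180) mod 360 = 256.3 degrees

256.3 degrees


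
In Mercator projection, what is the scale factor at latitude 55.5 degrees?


SF = 1 / cos(55.5) = 1 / 0.566406 = 1.766

1.766


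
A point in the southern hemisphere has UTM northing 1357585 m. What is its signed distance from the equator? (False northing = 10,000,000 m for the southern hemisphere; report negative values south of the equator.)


For southern: actual = 1357585 - 10000000 = -8642415 m

-8642415 m


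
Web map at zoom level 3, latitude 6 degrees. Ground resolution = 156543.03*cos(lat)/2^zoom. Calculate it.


res = 156543.03 * cos(6) / 2^3 = 156543.03 * 0.9945219 / 8 = 19460.68 m/pixel

19460.68 m/pixel


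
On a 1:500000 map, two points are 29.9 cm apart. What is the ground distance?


ground = 29.9 cm * 500000 / 100 = 149500.0 m = 149.5 km

149.5 km


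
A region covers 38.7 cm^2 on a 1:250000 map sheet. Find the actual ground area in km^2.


ground_area = 38.7 * (250000/100)^2 = 241875000.0 m^2 = 241.875 km^2

241.875 km^2


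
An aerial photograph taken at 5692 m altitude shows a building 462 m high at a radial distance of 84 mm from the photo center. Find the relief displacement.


d = h * r / H = 462 * 84 / 5692 = 6.82 mm

6.82 mm


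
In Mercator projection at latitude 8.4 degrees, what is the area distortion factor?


area_distortion = 1/cos^2(8.4) = 1.022

1.022


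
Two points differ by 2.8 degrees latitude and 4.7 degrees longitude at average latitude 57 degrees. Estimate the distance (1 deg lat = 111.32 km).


dlat_km = 2.8 * 111.32 = 311.696
dlon_km = 4.7 * 111.32 * cos(57) ≈ 284.957
dist = sqrt(311.696^2 + 284.957^2) ≈ 422.3 km

422.3 km


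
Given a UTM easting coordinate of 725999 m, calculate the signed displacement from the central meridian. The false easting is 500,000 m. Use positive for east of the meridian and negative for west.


displacement = 725999 - 500000 = 225999 m

225999 m


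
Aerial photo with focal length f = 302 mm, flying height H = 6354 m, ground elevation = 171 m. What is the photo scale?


scale = f / (H - h) = 302 mm / 6183 m = 302 / 6183000 = 1:20474

1:20474


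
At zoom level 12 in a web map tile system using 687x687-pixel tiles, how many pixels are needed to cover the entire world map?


tiles per axis = 2^12 = 4096
total tiles = 4096^2 = 16777216
pixels per axis = 4096 * 687 = 2813952
total pixels = 2813952^2 = 7918325858304

7918325858304 pixels


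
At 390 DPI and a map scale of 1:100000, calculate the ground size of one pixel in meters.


pixel_cm = 2.54 / 390 ≈ 0.006513 cm
ground = pixel_cm * 100000 / 100 = 2.54 * 100000 / (390 * 100) = 254000 / 39000 ≈ 6.51 m

6.51 m


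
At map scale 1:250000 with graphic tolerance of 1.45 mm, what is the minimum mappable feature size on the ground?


ground = 1.45 mm * 250000 / 1000 = 362.5 m

362.5 m


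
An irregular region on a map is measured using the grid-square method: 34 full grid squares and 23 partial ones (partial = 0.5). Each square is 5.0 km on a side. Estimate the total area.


effective squares = 34 + 23 * 0.5 = 45.5
area = 45.5 * 25.0 = 1137.5 km^2

1137.5 km^2


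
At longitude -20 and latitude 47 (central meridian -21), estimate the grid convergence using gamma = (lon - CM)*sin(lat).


gamma = (-20 - -21) * sin(47) = 1 * 0.731354 = 0.731 degrees

0.731 degrees
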